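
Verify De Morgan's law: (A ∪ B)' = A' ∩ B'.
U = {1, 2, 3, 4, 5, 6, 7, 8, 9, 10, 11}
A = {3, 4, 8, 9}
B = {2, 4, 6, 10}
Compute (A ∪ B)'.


U = {1, 2, 3, 4, 5, 6, 7, 8, 9, 10, 11}
A = {3, 4, 8, 9}, B = {2, 4, 6, 10}
A ∪ B = {2, 3, 4, 6, 8, 9, 10}
(A ∪ B)' = U \ (A ∪ B) = {1, 5, 7, 11}
Verification via A' ∩ B': A' = {1, 2, 5, 6, 7, 10, 11}, B' = {1, 3, 5, 7, 8, 9, 11}
A' ∩ B' = {1, 5, 7, 11} ✓

{1, 5, 7, 11}


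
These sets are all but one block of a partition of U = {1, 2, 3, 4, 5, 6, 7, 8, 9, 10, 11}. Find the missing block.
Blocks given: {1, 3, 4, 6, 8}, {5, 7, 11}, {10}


U = {1, 2, 3, 4, 5, 6, 7, 8, 9, 10, 11}
Shown blocks: {1, 3, 4, 6, 8}, {5, 7, 11}, {10}
A partition's blocks are pairwise disjoint and cover U, so the missing block = U \ (union of shown blocks).
Union of shown blocks: {1, 3, 4, 5, 6, 7, 8, 10, 11}
Missing block = U \ (union) = {2, 9}

{2, 9}


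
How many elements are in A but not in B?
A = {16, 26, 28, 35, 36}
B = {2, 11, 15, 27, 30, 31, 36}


Set A = {16, 26, 28, 35, 36}
Set B = {2, 11, 15, 27, 30, 31, 36}
A \ B = {16, 26, 28, 35}
|A \ B| = 4

4


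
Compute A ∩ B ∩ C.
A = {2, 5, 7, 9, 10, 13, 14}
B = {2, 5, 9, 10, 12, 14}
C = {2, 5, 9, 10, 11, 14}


Set A = {2, 5, 7, 9, 10, 13, 14}
Set B = {2, 5, 9, 10, 12, 14}
Set C = {2, 5, 9, 10, 11, 14}
First, A ∩ B = {2, 5, 9, 10, 14}
Then, (A ∩ B) ∩ C = {2, 5, 9, 10, 14}

{2, 5, 9, 10, 14}


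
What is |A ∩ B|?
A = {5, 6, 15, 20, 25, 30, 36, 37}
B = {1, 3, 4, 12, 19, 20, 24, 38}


Set A = {5, 6, 15, 20, 25, 30, 36, 37}
Set B = {1, 3, 4, 12, 19, 20, 24, 38}
A ∩ B = {20}
|A ∩ B| = 1

1


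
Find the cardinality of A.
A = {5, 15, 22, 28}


Set A = {5, 15, 22, 28}
Listing elements: 5, 15, 22, 28
Counting: 4 elements
|A| = 4

4


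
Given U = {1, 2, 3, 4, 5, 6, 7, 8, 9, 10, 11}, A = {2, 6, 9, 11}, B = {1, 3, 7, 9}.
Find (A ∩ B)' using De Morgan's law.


U = {1, 2, 3, 4, 5, 6, 7, 8, 9, 10, 11}
A = {2, 6, 9, 11}, B = {1, 3, 7, 9}
A ∩ B = {9}
(A ∩ B)' = U \ (A ∩ B) = {1, 2, 3, 4, 5, 6, 7, 8, 10, 11}
Verification via A' ∪ B': A' = {1, 3, 4, 5, 7, 8, 10}, B' = {2, 4, 5, 6, 8, 10, 11}
A' ∪ B' = {1, 2, 3, 4, 5, 6, 7, 8, 10, 11} ✓

{1, 2, 3, 4, 5, 6, 7, 8, 10, 11}


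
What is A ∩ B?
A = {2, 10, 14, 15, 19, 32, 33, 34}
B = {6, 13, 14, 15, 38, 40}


Set A = {2, 10, 14, 15, 19, 32, 33, 34}
Set B = {6, 13, 14, 15, 38, 40}
A ∩ B includes only elements in both sets.
Check each element of A against B:
2 ✗, 10 ✗, 14 ✓, 15 ✓, 19 ✗, 32 ✗, 33 ✗, 34 ✗
A ∩ B = {14, 15}

{14, 15}


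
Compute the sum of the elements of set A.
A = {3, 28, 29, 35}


Set A = {3, 28, 29, 35}
Sum = 3 + 28 + 29 + 35 = 95

95


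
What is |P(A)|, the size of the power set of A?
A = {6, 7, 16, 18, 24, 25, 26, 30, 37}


Set A = {6, 7, 16, 18, 24, 25, 26, 30, 37}
|A| = 9
The power set P(A) contains all subsets of A.
|P(A)| = 2^|A| = 2^9 = 512

512


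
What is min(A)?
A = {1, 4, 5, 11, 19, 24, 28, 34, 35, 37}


Set A = {1, 4, 5, 11, 19, 24, 28, 34, 35, 37}
Elements in ascending order: 1, 4, 5, 11, 19, 24, 28, 34, 35, 37
The smallest element is 1.

1


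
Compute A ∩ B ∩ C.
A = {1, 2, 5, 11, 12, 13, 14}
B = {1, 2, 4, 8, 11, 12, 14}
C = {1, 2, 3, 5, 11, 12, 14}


Set A = {1, 2, 5, 11, 12, 13, 14}
Set B = {1, 2, 4, 8, 11, 12, 14}
Set C = {1, 2, 3, 5, 11, 12, 14}
First, A ∩ B = {1, 2, 11, 12, 14}
Then, (A ∩ B) ∩ C = {1, 2, 11, 12, 14}

{1, 2, 11, 12, 14}


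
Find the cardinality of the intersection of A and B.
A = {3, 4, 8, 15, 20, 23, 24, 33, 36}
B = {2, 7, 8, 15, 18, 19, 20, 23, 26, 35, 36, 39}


Set A = {3, 4, 8, 15, 20, 23, 24, 33, 36}
Set B = {2, 7, 8, 15, 18, 19, 20, 23, 26, 35, 36, 39}
A ∩ B = {8, 15, 20, 23, 36}
|A ∩ B| = 5

5


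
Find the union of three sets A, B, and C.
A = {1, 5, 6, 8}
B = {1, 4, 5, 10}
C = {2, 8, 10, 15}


Set A = {1, 5, 6, 8}
Set B = {1, 4, 5, 10}
Set C = {2, 8, 10, 15}
First, A ∪ B = {1, 4, 5, 6, 8, 10}
Then, (A ∪ B) ∪ C = {1, 2, 4, 5, 6, 8, 10, 15}

{1, 2, 4, 5, 6, 8, 10, 15}


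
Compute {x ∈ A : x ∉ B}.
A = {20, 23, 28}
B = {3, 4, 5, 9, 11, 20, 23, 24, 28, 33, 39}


Set A = {20, 23, 28}
Set B = {3, 4, 5, 9, 11, 20, 23, 24, 28, 33, 39}
Check each element of A against B:
20 ∈ B, 23 ∈ B, 28 ∈ B
Elements of A not in B: {}

{}


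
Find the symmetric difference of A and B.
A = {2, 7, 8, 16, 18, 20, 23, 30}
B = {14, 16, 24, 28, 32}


Set A = {2, 7, 8, 16, 18, 20, 23, 30}
Set B = {14, 16, 24, 28, 32}
A △ B = (A \ B) ∪ (B \ A)
Elements in A but not B: {2, 7, 8, 18, 20, 23, 30}
Elements in B but not A: {14, 24, 28, 32}
A △ B = {2, 7, 8, 14, 18, 20, 23, 24, 28, 30, 32}

{2, 7, 8, 14, 18, 20, 23, 24, 28, 30, 32}


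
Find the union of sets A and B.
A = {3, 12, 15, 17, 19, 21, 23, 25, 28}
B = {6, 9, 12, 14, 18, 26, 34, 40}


Set A = {3, 12, 15, 17, 19, 21, 23, 25, 28}
Set B = {6, 9, 12, 14, 18, 26, 34, 40}
A ∪ B includes all elements in either set.
Elements from A: {3, 12, 15, 17, 19, 21, 23, 25, 28}
Elements from B not already included: {6, 9, 14, 18, 26, 34, 40}
A ∪ B = {3, 6, 9, 12, 14, 15, 17, 18, 19, 21, 23, 25, 26, 28, 34, 40}

{3, 6, 9, 12, 14, 15, 17, 18, 19, 21, 23, 25, 26, 28, 34, 40}


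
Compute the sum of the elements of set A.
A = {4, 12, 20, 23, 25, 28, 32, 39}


Set A = {4, 12, 20, 23, 25, 28, 32, 39}
Sum = 4 + 12 + 20 + 23 + 25 + 28 + 32 + 39 = 183

183


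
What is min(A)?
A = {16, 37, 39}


Set A = {16, 37, 39}
Elements in ascending order: 16, 37, 39
The smallest element is 16.

16


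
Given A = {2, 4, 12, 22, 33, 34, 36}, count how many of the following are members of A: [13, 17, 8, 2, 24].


Set A = {2, 4, 12, 22, 33, 34, 36}
Candidates: [13, 17, 8, 2, 24]
Check each candidate:
13 ∉ A, 17 ∉ A, 8 ∉ A, 2 ∈ A, 24 ∉ A
Count of candidates in A: 1

1


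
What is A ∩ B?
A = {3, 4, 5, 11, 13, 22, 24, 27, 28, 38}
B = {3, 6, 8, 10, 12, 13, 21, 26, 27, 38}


Set A = {3, 4, 5, 11, 13, 22, 24, 27, 28, 38}
Set B = {3, 6, 8, 10, 12, 13, 21, 26, 27, 38}
A ∩ B includes only elements in both sets.
Check each element of A against B:
3 ✓, 4 ✗, 5 ✗, 11 ✗, 13 ✓, 22 ✗, 24 ✗, 27 ✓, 28 ✗, 38 ✓
A ∩ B = {3, 13, 27, 38}

{3, 13, 27, 38}


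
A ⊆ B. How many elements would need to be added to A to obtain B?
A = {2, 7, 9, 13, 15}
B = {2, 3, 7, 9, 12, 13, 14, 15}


Set A = {2, 7, 9, 13, 15}, |A| = 5
Set B = {2, 3, 7, 9, 12, 13, 14, 15}, |B| = 8
Since A ⊆ B: B \ A = {3, 12, 14}
|B| - |A| = 8 - 5 = 3

3


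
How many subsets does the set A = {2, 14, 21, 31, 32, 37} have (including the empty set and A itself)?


Set A = {2, 14, 21, 31, 32, 37}
|A| = 6
The power set P(A) contains all subsets of A.
|P(A)| = 2^|A| = 2^6 = 64

64


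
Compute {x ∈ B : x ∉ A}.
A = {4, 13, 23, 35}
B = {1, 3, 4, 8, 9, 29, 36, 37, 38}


Set A = {4, 13, 23, 35}
Set B = {1, 3, 4, 8, 9, 29, 36, 37, 38}
Check each element of B against A:
1 ∉ A (include), 3 ∉ A (include), 4 ∈ A, 8 ∉ A (include), 9 ∉ A (include), 29 ∉ A (include), 36 ∉ A (include), 37 ∉ A (include), 38 ∉ A (include)
Elements of B not in A: {1, 3, 8, 9, 29, 36, 37, 38}

{1, 3, 8, 9, 29, 36, 37, 38}


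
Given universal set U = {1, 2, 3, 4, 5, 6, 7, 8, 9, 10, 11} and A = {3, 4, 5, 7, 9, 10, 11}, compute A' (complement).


Universal set U = {1, 2, 3, 4, 5, 6, 7, 8, 9, 10, 11}
Set A = {3, 4, 5, 7, 9, 10, 11}
A' = U \ A = elements in U but not in A
Checking each element of U:
1 (not in A, include), 2 (not in A, include), 3 (in A, exclude), 4 (in A, exclude), 5 (in A, exclude), 6 (not in A, include), 7 (in A, exclude), 8 (not in A, include), 9 (in A, exclude), 10 (in A, exclude), 11 (in A, exclude)
A' = {1, 2, 6, 8}

{1, 2, 6, 8}


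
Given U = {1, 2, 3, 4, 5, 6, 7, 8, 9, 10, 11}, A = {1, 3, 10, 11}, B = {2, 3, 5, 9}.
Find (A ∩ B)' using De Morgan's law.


U = {1, 2, 3, 4, 5, 6, 7, 8, 9, 10, 11}
A = {1, 3, 10, 11}, B = {2, 3, 5, 9}
A ∩ B = {3}
(A ∩ B)' = U \ (A ∩ B) = {1, 2, 4, 5, 6, 7, 8, 9, 10, 11}
Verification via A' ∪ B': A' = {2, 4, 5, 6, 7, 8, 9}, B' = {1, 4, 6, 7, 8, 10, 11}
A' ∪ B' = {1, 2, 4, 5, 6, 7, 8, 9, 10, 11} ✓

{1, 2, 4, 5, 6, 7, 8, 9, 10, 11}


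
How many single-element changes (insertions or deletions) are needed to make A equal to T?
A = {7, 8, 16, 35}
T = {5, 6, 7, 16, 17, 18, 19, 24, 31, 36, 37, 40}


Set A = {7, 8, 16, 35}
Set T = {5, 6, 7, 16, 17, 18, 19, 24, 31, 36, 37, 40}
Elements to remove from A (in A, not in T): {8, 35} → 2 removals
Elements to add to A (in T, not in A): {5, 6, 17, 18, 19, 24, 31, 36, 37, 40} → 10 additions
Total edits = 2 + 10 = 12

12


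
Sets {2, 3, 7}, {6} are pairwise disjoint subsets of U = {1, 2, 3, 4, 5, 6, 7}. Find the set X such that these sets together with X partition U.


U = {1, 2, 3, 4, 5, 6, 7}
Shown blocks: {2, 3, 7}, {6}
A partition's blocks are pairwise disjoint and cover U, so the missing block = U \ (union of shown blocks).
Union of shown blocks: {2, 3, 6, 7}
Missing block = U \ (union) = {1, 4, 5}

{1, 4, 5}


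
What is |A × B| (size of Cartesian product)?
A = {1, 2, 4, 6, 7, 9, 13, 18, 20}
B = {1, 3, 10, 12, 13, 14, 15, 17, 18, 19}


Set A = {1, 2, 4, 6, 7, 9, 13, 18, 20} has 9 elements.
Set B = {1, 3, 10, 12, 13, 14, 15, 17, 18, 19} has 10 elements.
|A × B| = |A| × |B| = 9 × 10 = 90

90


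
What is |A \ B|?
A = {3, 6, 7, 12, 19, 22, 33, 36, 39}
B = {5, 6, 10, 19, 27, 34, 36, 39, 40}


Set A = {3, 6, 7, 12, 19, 22, 33, 36, 39}
Set B = {5, 6, 10, 19, 27, 34, 36, 39, 40}
A \ B = {3, 7, 12, 22, 33}
|A \ B| = 5

5


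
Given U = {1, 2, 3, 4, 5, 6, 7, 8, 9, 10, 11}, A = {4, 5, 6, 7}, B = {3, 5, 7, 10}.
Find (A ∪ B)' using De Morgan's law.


U = {1, 2, 3, 4, 5, 6, 7, 8, 9, 10, 11}
A = {4, 5, 6, 7}, B = {3, 5, 7, 10}
A ∪ B = {3, 4, 5, 6, 7, 10}
(A ∪ B)' = U \ (A ∪ B) = {1, 2, 8, 9, 11}
Verification via A' ∩ B': A' = {1, 2, 3, 8, 9, 10, 11}, B' = {1, 2, 4, 6, 8, 9, 11}
A' ∩ B' = {1, 2, 8, 9, 11} ✓

{1, 2, 8, 9, 11}


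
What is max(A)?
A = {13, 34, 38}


Set A = {13, 34, 38}
Elements in ascending order: 13, 34, 38
The largest element is 38.

38


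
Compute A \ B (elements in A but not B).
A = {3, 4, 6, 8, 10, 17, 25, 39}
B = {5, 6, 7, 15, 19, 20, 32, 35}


Set A = {3, 4, 6, 8, 10, 17, 25, 39}
Set B = {5, 6, 7, 15, 19, 20, 32, 35}
A \ B includes elements in A that are not in B.
Check each element of A:
3 (not in B, keep), 4 (not in B, keep), 6 (in B, remove), 8 (not in B, keep), 10 (not in B, keep), 17 (not in B, keep), 25 (not in B, keep), 39 (not in B, keep)
A \ B = {3, 4, 8, 10, 17, 25, 39}

{3, 4, 8, 10, 17, 25, 39}


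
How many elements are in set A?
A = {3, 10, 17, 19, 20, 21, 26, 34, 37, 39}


Set A = {3, 10, 17, 19, 20, 21, 26, 34, 37, 39}
Listing elements: 3, 10, 17, 19, 20, 21, 26, 34, 37, 39
Counting: 10 elements
|A| = 10

10


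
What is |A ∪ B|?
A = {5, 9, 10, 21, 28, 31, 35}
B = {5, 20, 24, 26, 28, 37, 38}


Set A = {5, 9, 10, 21, 28, 31, 35}, |A| = 7
Set B = {5, 20, 24, 26, 28, 37, 38}, |B| = 7
A ∩ B = {5, 28}, |A ∩ B| = 2
|A ∪ B| = |A| + |B| - |A ∩ B| = 7 + 7 - 2 = 12

12


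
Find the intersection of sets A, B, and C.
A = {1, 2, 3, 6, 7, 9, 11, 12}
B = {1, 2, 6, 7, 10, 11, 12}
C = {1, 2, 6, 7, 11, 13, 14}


Set A = {1, 2, 3, 6, 7, 9, 11, 12}
Set B = {1, 2, 6, 7, 10, 11, 12}
Set C = {1, 2, 6, 7, 11, 13, 14}
First, A ∩ B = {1, 2, 6, 7, 11, 12}
Then, (A ∩ B) ∩ C = {1, 2, 6, 7, 11}

{1, 2, 6, 7, 11}


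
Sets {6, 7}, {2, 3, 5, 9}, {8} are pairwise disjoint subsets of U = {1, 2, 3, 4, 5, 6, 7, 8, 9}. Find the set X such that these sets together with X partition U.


U = {1, 2, 3, 4, 5, 6, 7, 8, 9}
Shown blocks: {6, 7}, {2, 3, 5, 9}, {8}
A partition's blocks are pairwise disjoint and cover U, so the missing block = U \ (union of shown blocks).
Union of shown blocks: {2, 3, 5, 6, 7, 8, 9}
Missing block = U \ (union) = {1, 4}

{1, 4}


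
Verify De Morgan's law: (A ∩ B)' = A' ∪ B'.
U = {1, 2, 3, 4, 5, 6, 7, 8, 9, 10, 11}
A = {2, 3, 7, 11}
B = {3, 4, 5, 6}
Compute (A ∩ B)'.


U = {1, 2, 3, 4, 5, 6, 7, 8, 9, 10, 11}
A = {2, 3, 7, 11}, B = {3, 4, 5, 6}
A ∩ B = {3}
(A ∩ B)' = U \ (A ∩ B) = {1, 2, 4, 5, 6, 7, 8, 9, 10, 11}
Verification via A' ∪ B': A' = {1, 4, 5, 6, 8, 9, 10}, B' = {1, 2, 7, 8, 9, 10, 11}
A' ∪ B' = {1, 2, 4, 5, 6, 7, 8, 9, 10, 11} ✓

{1, 2, 4, 5, 6, 7, 8, 9, 10, 11}


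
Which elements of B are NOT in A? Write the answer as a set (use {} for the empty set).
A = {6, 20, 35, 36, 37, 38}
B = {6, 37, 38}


Set A = {6, 20, 35, 36, 37, 38}
Set B = {6, 37, 38}
Check each element of B against A:
6 ∈ A, 37 ∈ A, 38 ∈ A
Elements of B not in A: {}

{}


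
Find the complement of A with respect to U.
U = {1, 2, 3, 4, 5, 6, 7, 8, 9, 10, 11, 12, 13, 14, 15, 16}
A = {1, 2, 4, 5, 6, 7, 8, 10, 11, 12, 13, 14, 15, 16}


Universal set U = {1, 2, 3, 4, 5, 6, 7, 8, 9, 10, 11, 12, 13, 14, 15, 16}
Set A = {1, 2, 4, 5, 6, 7, 8, 10, 11, 12, 13, 14, 15, 16}
A' = U \ A = elements in U but not in A
Checking each element of U:
1 (in A, exclude), 2 (in A, exclude), 3 (not in A, include), 4 (in A, exclude), 5 (in A, exclude), 6 (in A, exclude), 7 (in A, exclude), 8 (in A, exclude), 9 (not in A, include), 10 (in A, exclude), 11 (in A, exclude), 12 (in A, exclude), 13 (in A, exclude), 14 (in A, exclude), 15 (in A, exclude), 16 (in A, exclude)
A' = {3, 9}

{3, 9}


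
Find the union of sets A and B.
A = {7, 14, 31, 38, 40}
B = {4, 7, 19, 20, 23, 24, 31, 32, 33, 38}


Set A = {7, 14, 31, 38, 40}
Set B = {4, 7, 19, 20, 23, 24, 31, 32, 33, 38}
A ∪ B includes all elements in either set.
Elements from A: {7, 14, 31, 38, 40}
Elements from B not already included: {4, 19, 20, 23, 24, 32, 33}
A ∪ B = {4, 7, 14, 19, 20, 23, 24, 31, 32, 33, 38, 40}

{4, 7, 14, 19, 20, 23, 24, 31, 32, 33, 38, 40}


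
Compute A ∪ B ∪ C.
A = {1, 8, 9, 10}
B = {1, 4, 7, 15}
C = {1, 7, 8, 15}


Set A = {1, 8, 9, 10}
Set B = {1, 4, 7, 15}
Set C = {1, 7, 8, 15}
First, A ∪ B = {1, 4, 7, 8, 9, 10, 15}
Then, (A ∪ B) ∪ C = {1, 4, 7, 8, 9, 10, 15}

{1, 4, 7, 8, 9, 10, 15}


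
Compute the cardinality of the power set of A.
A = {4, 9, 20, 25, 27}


Set A = {4, 9, 20, 25, 27}
|A| = 5
The power set P(A) contains all subsets of A.
|P(A)| = 2^|A| = 2^5 = 32

32


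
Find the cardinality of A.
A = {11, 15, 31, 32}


Set A = {11, 15, 31, 32}
Listing elements: 11, 15, 31, 32
Counting: 4 elements
|A| = 4

4


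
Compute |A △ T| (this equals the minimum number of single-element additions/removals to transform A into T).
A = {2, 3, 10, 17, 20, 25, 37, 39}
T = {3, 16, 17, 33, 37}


Set A = {2, 3, 10, 17, 20, 25, 37, 39}
Set T = {3, 16, 17, 33, 37}
Elements to remove from A (in A, not in T): {2, 10, 20, 25, 39} → 5 removals
Elements to add to A (in T, not in A): {16, 33} → 2 additions
Total edits = 5 + 2 = 7

7


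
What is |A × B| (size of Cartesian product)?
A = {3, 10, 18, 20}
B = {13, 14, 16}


Set A = {3, 10, 18, 20} has 4 elements.
Set B = {13, 14, 16} has 3 elements.
|A × B| = |A| × |B| = 4 × 3 = 12

12


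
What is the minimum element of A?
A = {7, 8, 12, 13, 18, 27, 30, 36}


Set A = {7, 8, 12, 13, 18, 27, 30, 36}
Elements in ascending order: 7, 8, 12, 13, 18, 27, 30, 36
The smallest element is 7.

7


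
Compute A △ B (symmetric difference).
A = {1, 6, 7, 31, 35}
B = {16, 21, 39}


Set A = {1, 6, 7, 31, 35}
Set B = {16, 21, 39}
A △ B = (A \ B) ∪ (B \ A)
Elements in A but not B: {1, 6, 7, 31, 35}
Elements in B but not A: {16, 21, 39}
A △ B = {1, 6, 7, 16, 21, 31, 35, 39}

{1, 6, 7, 16, 21, 31, 35, 39}


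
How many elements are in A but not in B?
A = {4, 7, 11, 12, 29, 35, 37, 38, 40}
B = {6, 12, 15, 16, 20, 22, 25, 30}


Set A = {4, 7, 11, 12, 29, 35, 37, 38, 40}
Set B = {6, 12, 15, 16, 20, 22, 25, 30}
A \ B = {4, 7, 11, 29, 35, 37, 38, 40}
|A \ B| = 8

8


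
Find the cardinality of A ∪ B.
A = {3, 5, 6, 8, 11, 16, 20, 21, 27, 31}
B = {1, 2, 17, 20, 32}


Set A = {3, 5, 6, 8, 11, 16, 20, 21, 27, 31}, |A| = 10
Set B = {1, 2, 17, 20, 32}, |B| = 5
A ∩ B = {20}, |A ∩ B| = 1
|A ∪ B| = |A| + |B| - |A ∩ B| = 10 + 5 - 1 = 14

14


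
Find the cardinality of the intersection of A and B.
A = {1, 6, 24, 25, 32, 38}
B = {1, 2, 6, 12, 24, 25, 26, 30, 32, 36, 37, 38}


Set A = {1, 6, 24, 25, 32, 38}
Set B = {1, 2, 6, 12, 24, 25, 26, 30, 32, 36, 37, 38}
A ∩ B = {1, 6, 24, 25, 32, 38}
|A ∩ B| = 6

6


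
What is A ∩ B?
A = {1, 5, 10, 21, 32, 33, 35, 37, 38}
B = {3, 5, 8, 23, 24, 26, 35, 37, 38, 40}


Set A = {1, 5, 10, 21, 32, 33, 35, 37, 38}
Set B = {3, 5, 8, 23, 24, 26, 35, 37, 38, 40}
A ∩ B includes only elements in both sets.
Check each element of A against B:
1 ✗, 5 ✓, 10 ✗, 21 ✗, 32 ✗, 33 ✗, 35 ✓, 37 ✓, 38 ✓
A ∩ B = {5, 35, 37, 38}

{5, 35, 37, 38}


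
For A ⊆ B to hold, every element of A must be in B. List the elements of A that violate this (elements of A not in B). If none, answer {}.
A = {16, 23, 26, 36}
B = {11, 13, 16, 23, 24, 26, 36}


Set A = {16, 23, 26, 36}
Set B = {11, 13, 16, 23, 24, 26, 36}
Check each element of A against B:
16 ∈ B, 23 ∈ B, 26 ∈ B, 36 ∈ B
Elements of A not in B: {}

{}


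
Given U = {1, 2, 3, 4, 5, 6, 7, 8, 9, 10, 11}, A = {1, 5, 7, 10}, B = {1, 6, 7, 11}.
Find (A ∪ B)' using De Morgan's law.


U = {1, 2, 3, 4, 5, 6, 7, 8, 9, 10, 11}
A = {1, 5, 7, 10}, B = {1, 6, 7, 11}
A ∪ B = {1, 5, 6, 7, 10, 11}
(A ∪ B)' = U \ (A ∪ B) = {2, 3, 4, 8, 9}
Verification via A' ∩ B': A' = {2, 3, 4, 6, 8, 9, 11}, B' = {2, 3, 4, 5, 8, 9, 10}
A' ∩ B' = {2, 3, 4, 8, 9} ✓

{2, 3, 4, 8, 9}


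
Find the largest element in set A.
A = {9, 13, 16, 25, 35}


Set A = {9, 13, 16, 25, 35}
Elements in ascending order: 9, 13, 16, 25, 35
The largest element is 35.

35


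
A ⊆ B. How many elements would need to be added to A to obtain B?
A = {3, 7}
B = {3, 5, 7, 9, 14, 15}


Set A = {3, 7}, |A| = 2
Set B = {3, 5, 7, 9, 14, 15}, |B| = 6
Since A ⊆ B: B \ A = {5, 9, 14, 15}
|B| - |A| = 6 - 2 = 4

4


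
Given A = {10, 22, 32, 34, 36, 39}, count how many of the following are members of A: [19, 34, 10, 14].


Set A = {10, 22, 32, 34, 36, 39}
Candidates: [19, 34, 10, 14]
Check each candidate:
19 ∉ A, 34 ∈ A, 10 ∈ A, 14 ∉ A
Count of candidates in A: 2

2


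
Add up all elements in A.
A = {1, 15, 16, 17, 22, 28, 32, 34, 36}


Set A = {1, 15, 16, 17, 22, 28, 32, 34, 36}
Sum = 1 + 15 + 16 + 17 + 22 + 28 + 32 + 34 + 36 = 201

201


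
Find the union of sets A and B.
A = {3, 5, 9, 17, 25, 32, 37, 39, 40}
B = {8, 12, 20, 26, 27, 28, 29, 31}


Set A = {3, 5, 9, 17, 25, 32, 37, 39, 40}
Set B = {8, 12, 20, 26, 27, 28, 29, 31}
A ∪ B includes all elements in either set.
Elements from A: {3, 5, 9, 17, 25, 32, 37, 39, 40}
Elements from B not already included: {8, 12, 20, 26, 27, 28, 29, 31}
A ∪ B = {3, 5, 8, 9, 12, 17, 20, 25, 26, 27, 28, 29, 31, 32, 37, 39, 40}

{3, 5, 8, 9, 12, 17, 20, 25, 26, 27, 28, 29, 31, 32, 37, 39, 40}


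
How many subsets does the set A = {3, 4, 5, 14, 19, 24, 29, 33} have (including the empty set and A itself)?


Set A = {3, 4, 5, 14, 19, 24, 29, 33}
|A| = 8
The power set P(A) contains all subsets of A.
|P(A)| = 2^|A| = 2^8 = 256

256


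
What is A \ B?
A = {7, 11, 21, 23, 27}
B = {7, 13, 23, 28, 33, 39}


Set A = {7, 11, 21, 23, 27}
Set B = {7, 13, 23, 28, 33, 39}
A \ B includes elements in A that are not in B.
Check each element of A:
7 (in B, remove), 11 (not in B, keep), 21 (not in B, keep), 23 (in B, remove), 27 (not in B, keep)
A \ B = {11, 21, 27}

{11, 21, 27}


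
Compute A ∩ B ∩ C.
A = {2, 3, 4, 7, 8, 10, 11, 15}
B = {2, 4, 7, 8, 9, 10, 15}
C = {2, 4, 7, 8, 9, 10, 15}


Set A = {2, 3, 4, 7, 8, 10, 11, 15}
Set B = {2, 4, 7, 8, 9, 10, 15}
Set C = {2, 4, 7, 8, 9, 10, 15}
First, A ∩ B = {2, 4, 7, 8, 10, 15}
Then, (A ∩ B) ∩ C = {2, 4, 7, 8, 10, 15}

{2, 4, 7, 8, 10, 15}


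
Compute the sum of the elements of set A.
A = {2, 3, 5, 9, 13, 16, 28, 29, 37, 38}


Set A = {2, 3, 5, 9, 13, 16, 28, 29, 37, 38}
Sum = 2 + 3 + 5 + 9 + 13 + 16 + 28 + 29 + 37 + 38 = 180

180


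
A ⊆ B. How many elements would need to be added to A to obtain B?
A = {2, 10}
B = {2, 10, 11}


Set A = {2, 10}, |A| = 2
Set B = {2, 10, 11}, |B| = 3
Since A ⊆ B: B \ A = {11}
|B| - |A| = 3 - 2 = 1

1


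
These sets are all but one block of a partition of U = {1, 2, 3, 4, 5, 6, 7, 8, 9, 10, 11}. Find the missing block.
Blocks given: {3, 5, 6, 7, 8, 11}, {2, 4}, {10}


U = {1, 2, 3, 4, 5, 6, 7, 8, 9, 10, 11}
Shown blocks: {3, 5, 6, 7, 8, 11}, {2, 4}, {10}
A partition's blocks are pairwise disjoint and cover U, so the missing block = U \ (union of shown blocks).
Union of shown blocks: {2, 3, 4, 5, 6, 7, 8, 10, 11}
Missing block = U \ (union) = {1, 9}

{1, 9}


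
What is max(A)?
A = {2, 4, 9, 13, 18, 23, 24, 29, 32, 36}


Set A = {2, 4, 9, 13, 18, 23, 24, 29, 32, 36}
Elements in ascending order: 2, 4, 9, 13, 18, 23, 24, 29, 32, 36
The largest element is 36.

36


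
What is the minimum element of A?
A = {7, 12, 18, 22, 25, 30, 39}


Set A = {7, 12, 18, 22, 25, 30, 39}
Elements in ascending order: 7, 12, 18, 22, 25, 30, 39
The smallest element is 7.

7


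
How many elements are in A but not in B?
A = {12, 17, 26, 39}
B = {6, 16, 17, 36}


Set A = {12, 17, 26, 39}
Set B = {6, 16, 17, 36}
A \ B = {12, 26, 39}
|A \ B| = 3

3


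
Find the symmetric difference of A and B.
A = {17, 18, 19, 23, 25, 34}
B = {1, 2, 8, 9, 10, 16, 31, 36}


Set A = {17, 18, 19, 23, 25, 34}
Set B = {1, 2, 8, 9, 10, 16, 31, 36}
A △ B = (A \ B) ∪ (B \ A)
Elements in A but not B: {17, 18, 19, 23, 25, 34}
Elements in B but not A: {1, 2, 8, 9, 10, 16, 31, 36}
A △ B = {1, 2, 8, 9, 10, 16, 17, 18, 19, 23, 25, 31, 34, 36}

{1, 2, 8, 9, 10, 16, 17, 18, 19, 23, 25, 31, 34, 36}


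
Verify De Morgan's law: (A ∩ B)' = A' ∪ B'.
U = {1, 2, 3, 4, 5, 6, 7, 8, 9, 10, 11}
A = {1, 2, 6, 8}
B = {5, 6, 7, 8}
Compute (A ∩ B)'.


U = {1, 2, 3, 4, 5, 6, 7, 8, 9, 10, 11}
A = {1, 2, 6, 8}, B = {5, 6, 7, 8}
A ∩ B = {6, 8}
(A ∩ B)' = U \ (A ∩ B) = {1, 2, 3, 4, 5, 7, 9, 10, 11}
Verification via A' ∪ B': A' = {3, 4, 5, 7, 9, 10, 11}, B' = {1, 2, 3, 4, 9, 10, 11}
A' ∪ B' = {1, 2, 3, 4, 5, 7, 9, 10, 11} ✓

{1, 2, 3, 4, 5, 7, 9, 10, 11}


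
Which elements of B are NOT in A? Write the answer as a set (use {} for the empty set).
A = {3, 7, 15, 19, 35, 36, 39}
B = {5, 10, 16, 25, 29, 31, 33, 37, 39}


Set A = {3, 7, 15, 19, 35, 36, 39}
Set B = {5, 10, 16, 25, 29, 31, 33, 37, 39}
Check each element of B against A:
5 ∉ A (include), 10 ∉ A (include), 16 ∉ A (include), 25 ∉ A (include), 29 ∉ A (include), 31 ∉ A (include), 33 ∉ A (include), 37 ∉ A (include), 39 ∈ A
Elements of B not in A: {5, 10, 16, 25, 29, 31, 33, 37}

{5, 10, 16, 25, 29, 31, 33, 37}


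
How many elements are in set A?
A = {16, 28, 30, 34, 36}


Set A = {16, 28, 30, 34, 36}
Listing elements: 16, 28, 30, 34, 36
Counting: 5 elements
|A| = 5

5


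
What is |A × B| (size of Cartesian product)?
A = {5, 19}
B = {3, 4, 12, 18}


Set A = {5, 19} has 2 elements.
Set B = {3, 4, 12, 18} has 4 elements.
|A × B| = |A| × |B| = 2 × 4 = 8

8


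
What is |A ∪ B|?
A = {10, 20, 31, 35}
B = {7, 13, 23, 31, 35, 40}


Set A = {10, 20, 31, 35}, |A| = 4
Set B = {7, 13, 23, 31, 35, 40}, |B| = 6
A ∩ B = {31, 35}, |A ∩ B| = 2
|A ∪ B| = |A| + |B| - |A ∩ B| = 4 + 6 - 2 = 8

8


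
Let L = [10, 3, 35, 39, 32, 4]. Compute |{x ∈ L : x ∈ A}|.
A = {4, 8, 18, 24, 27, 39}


Set A = {4, 8, 18, 24, 27, 39}
Candidates: [10, 3, 35, 39, 32, 4]
Check each candidate:
10 ∉ A, 3 ∉ A, 35 ∉ A, 39 ∈ A, 32 ∉ A, 4 ∈ A
Count of candidates in A: 2

2


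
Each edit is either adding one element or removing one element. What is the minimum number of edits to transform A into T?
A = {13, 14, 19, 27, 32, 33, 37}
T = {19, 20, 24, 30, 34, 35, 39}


Set A = {13, 14, 19, 27, 32, 33, 37}
Set T = {19, 20, 24, 30, 34, 35, 39}
Elements to remove from A (in A, not in T): {13, 14, 27, 32, 33, 37} → 6 removals
Elements to add to A (in T, not in A): {20, 24, 30, 34, 35, 39} → 6 additions
Total edits = 6 + 6 = 12

12


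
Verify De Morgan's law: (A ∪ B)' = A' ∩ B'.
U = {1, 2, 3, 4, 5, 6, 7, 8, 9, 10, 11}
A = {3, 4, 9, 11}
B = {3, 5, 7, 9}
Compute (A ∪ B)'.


U = {1, 2, 3, 4, 5, 6, 7, 8, 9, 10, 11}
A = {3, 4, 9, 11}, B = {3, 5, 7, 9}
A ∪ B = {3, 4, 5, 7, 9, 11}
(A ∪ B)' = U \ (A ∪ B) = {1, 2, 6, 8, 10}
Verification via A' ∩ B': A' = {1, 2, 5, 6, 7, 8, 10}, B' = {1, 2, 4, 6, 8, 10, 11}
A' ∩ B' = {1, 2, 6, 8, 10} ✓

{1, 2, 6, 8, 10}


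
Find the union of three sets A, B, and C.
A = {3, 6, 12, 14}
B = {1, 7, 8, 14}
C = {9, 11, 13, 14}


Set A = {3, 6, 12, 14}
Set B = {1, 7, 8, 14}
Set C = {9, 11, 13, 14}
First, A ∪ B = {1, 3, 6, 7, 8, 12, 14}
Then, (A ∪ B) ∪ C = {1, 3, 6, 7, 8, 9, 11, 12, 13, 14}

{1, 3, 6, 7, 8, 9, 11, 12, 13, 14}


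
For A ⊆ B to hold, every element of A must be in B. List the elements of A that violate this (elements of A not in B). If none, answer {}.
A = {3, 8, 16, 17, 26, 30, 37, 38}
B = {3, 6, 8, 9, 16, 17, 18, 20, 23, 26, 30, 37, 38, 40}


Set A = {3, 8, 16, 17, 26, 30, 37, 38}
Set B = {3, 6, 8, 9, 16, 17, 18, 20, 23, 26, 30, 37, 38, 40}
Check each element of A against B:
3 ∈ B, 8 ∈ B, 16 ∈ B, 17 ∈ B, 26 ∈ B, 30 ∈ B, 37 ∈ B, 38 ∈ B
Elements of A not in B: {}

{}


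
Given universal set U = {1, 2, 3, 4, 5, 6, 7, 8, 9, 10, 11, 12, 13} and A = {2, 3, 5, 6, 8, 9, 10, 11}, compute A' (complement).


Universal set U = {1, 2, 3, 4, 5, 6, 7, 8, 9, 10, 11, 12, 13}
Set A = {2, 3, 5, 6, 8, 9, 10, 11}
A' = U \ A = elements in U but not in A
Checking each element of U:
1 (not in A, include), 2 (in A, exclude), 3 (in A, exclude), 4 (not in A, include), 5 (in A, exclude), 6 (in A, exclude), 7 (not in A, include), 8 (in A, exclude), 9 (in A, exclude), 10 (in A, exclude), 11 (in A, exclude), 12 (not in A, include), 13 (not in A, include)
A' = {1, 4, 7, 12, 13}

{1, 4, 7, 12, 13}


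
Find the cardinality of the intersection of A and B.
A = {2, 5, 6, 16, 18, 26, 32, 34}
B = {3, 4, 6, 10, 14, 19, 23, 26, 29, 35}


Set A = {2, 5, 6, 16, 18, 26, 32, 34}
Set B = {3, 4, 6, 10, 14, 19, 23, 26, 29, 35}
A ∩ B = {6, 26}
|A ∩ B| = 2

2


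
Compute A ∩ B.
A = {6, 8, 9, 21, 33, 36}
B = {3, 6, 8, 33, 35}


Set A = {6, 8, 9, 21, 33, 36}
Set B = {3, 6, 8, 33, 35}
A ∩ B includes only elements in both sets.
Check each element of A against B:
6 ✓, 8 ✓, 9 ✗, 21 ✗, 33 ✓, 36 ✗
A ∩ B = {6, 8, 33}

{6, 8, 33}


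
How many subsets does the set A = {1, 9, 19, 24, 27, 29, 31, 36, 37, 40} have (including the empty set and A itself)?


Set A = {1, 9, 19, 24, 27, 29, 31, 36, 37, 40}
|A| = 10
The power set P(A) contains all subsets of A.
|P(A)| = 2^|A| = 2^10 = 1024

1024


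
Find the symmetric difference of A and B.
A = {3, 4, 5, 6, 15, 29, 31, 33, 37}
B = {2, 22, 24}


Set A = {3, 4, 5, 6, 15, 29, 31, 33, 37}
Set B = {2, 22, 24}
A △ B = (A \ B) ∪ (B \ A)
Elements in A but not B: {3, 4, 5, 6, 15, 29, 31, 33, 37}
Elements in B but not A: {2, 22, 24}
A △ B = {2, 3, 4, 5, 6, 15, 22, 24, 29, 31, 33, 37}

{2, 3, 4, 5, 6, 15, 22, 24, 29, 31, 33, 37}


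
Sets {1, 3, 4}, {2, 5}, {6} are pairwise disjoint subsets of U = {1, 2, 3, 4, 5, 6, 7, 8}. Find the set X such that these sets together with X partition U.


U = {1, 2, 3, 4, 5, 6, 7, 8}
Shown blocks: {1, 3, 4}, {2, 5}, {6}
A partition's blocks are pairwise disjoint and cover U, so the missing block = U \ (union of shown blocks).
Union of shown blocks: {1, 2, 3, 4, 5, 6}
Missing block = U \ (union) = {7, 8}

{7, 8}


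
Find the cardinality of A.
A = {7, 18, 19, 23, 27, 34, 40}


Set A = {7, 18, 19, 23, 27, 34, 40}
Listing elements: 7, 18, 19, 23, 27, 34, 40
Counting: 7 elements
|A| = 7

7


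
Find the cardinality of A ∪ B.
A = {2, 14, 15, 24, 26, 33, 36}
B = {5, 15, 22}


Set A = {2, 14, 15, 24, 26, 33, 36}, |A| = 7
Set B = {5, 15, 22}, |B| = 3
A ∩ B = {15}, |A ∩ B| = 1
|A ∪ B| = |A| + |B| - |A ∩ B| = 7 + 3 - 1 = 9

9


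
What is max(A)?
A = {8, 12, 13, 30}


Set A = {8, 12, 13, 30}
Elements in ascending order: 8, 12, 13, 30
The largest element is 30.

30


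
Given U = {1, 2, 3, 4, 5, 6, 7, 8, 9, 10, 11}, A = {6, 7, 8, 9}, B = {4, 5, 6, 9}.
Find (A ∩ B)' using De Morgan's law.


U = {1, 2, 3, 4, 5, 6, 7, 8, 9, 10, 11}
A = {6, 7, 8, 9}, B = {4, 5, 6, 9}
A ∩ B = {6, 9}
(A ∩ B)' = U \ (A ∩ B) = {1, 2, 3, 4, 5, 7, 8, 10, 11}
Verification via A' ∪ B': A' = {1, 2, 3, 4, 5, 10, 11}, B' = {1, 2, 3, 7, 8, 10, 11}
A' ∪ B' = {1, 2, 3, 4, 5, 7, 8, 10, 11} ✓

{1, 2, 3, 4, 5, 7, 8, 10, 11}


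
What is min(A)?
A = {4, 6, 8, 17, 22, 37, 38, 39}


Set A = {4, 6, 8, 17, 22, 37, 38, 39}
Elements in ascending order: 4, 6, 8, 17, 22, 37, 38, 39
The smallest element is 4.

4


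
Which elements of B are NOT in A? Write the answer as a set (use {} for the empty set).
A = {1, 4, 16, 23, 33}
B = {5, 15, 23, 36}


Set A = {1, 4, 16, 23, 33}
Set B = {5, 15, 23, 36}
Check each element of B against A:
5 ∉ A (include), 15 ∉ A (include), 23 ∈ A, 36 ∉ A (include)
Elements of B not in A: {5, 15, 36}

{5, 15, 36}


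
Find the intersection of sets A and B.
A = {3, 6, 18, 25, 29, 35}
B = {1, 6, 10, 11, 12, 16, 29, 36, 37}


Set A = {3, 6, 18, 25, 29, 35}
Set B = {1, 6, 10, 11, 12, 16, 29, 36, 37}
A ∩ B includes only elements in both sets.
Check each element of A against B:
3 ✗, 6 ✓, 18 ✗, 25 ✗, 29 ✓, 35 ✗
A ∩ B = {6, 29}

{6, 29}


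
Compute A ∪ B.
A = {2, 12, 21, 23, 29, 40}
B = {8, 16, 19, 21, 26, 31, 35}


Set A = {2, 12, 21, 23, 29, 40}
Set B = {8, 16, 19, 21, 26, 31, 35}
A ∪ B includes all elements in either set.
Elements from A: {2, 12, 21, 23, 29, 40}
Elements from B not already included: {8, 16, 19, 26, 31, 35}
A ∪ B = {2, 8, 12, 16, 19, 21, 23, 26, 29, 31, 35, 40}

{2, 8, 12, 16, 19, 21, 23, 26, 29, 31, 35, 40}


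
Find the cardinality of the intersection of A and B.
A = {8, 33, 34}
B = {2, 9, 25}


Set A = {8, 33, 34}
Set B = {2, 9, 25}
A ∩ B = {}
|A ∩ B| = 0

0


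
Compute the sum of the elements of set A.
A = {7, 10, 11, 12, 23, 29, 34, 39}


Set A = {7, 10, 11, 12, 23, 29, 34, 39}
Sum = 7 + 10 + 11 + 12 + 23 + 29 + 34 + 39 = 165

165


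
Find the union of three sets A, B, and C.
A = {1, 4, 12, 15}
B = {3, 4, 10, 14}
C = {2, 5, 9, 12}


Set A = {1, 4, 12, 15}
Set B = {3, 4, 10, 14}
Set C = {2, 5, 9, 12}
First, A ∪ B = {1, 3, 4, 10, 12, 14, 15}
Then, (A ∪ B) ∪ C = {1, 2, 3, 4, 5, 9, 10, 12, 14, 15}

{1, 2, 3, 4, 5, 9, 10, 12, 14, 15}


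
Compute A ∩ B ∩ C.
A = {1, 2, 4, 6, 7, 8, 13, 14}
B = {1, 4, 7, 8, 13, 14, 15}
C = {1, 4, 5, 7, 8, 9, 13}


Set A = {1, 2, 4, 6, 7, 8, 13, 14}
Set B = {1, 4, 7, 8, 13, 14, 15}
Set C = {1, 4, 5, 7, 8, 9, 13}
First, A ∩ B = {1, 4, 7, 8, 13, 14}
Then, (A ∩ B) ∩ C = {1, 4, 7, 8, 13}

{1, 4, 7, 8, 13}


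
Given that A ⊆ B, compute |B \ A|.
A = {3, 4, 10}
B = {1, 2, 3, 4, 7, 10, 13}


Set A = {3, 4, 10}, |A| = 3
Set B = {1, 2, 3, 4, 7, 10, 13}, |B| = 7
Since A ⊆ B: B \ A = {1, 2, 7, 13}
|B| - |A| = 7 - 3 = 4

4


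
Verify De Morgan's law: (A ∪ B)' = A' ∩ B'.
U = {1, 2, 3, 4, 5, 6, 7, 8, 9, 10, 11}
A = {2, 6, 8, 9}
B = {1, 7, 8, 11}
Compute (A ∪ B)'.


U = {1, 2, 3, 4, 5, 6, 7, 8, 9, 10, 11}
A = {2, 6, 8, 9}, B = {1, 7, 8, 11}
A ∪ B = {1, 2, 6, 7, 8, 9, 11}
(A ∪ B)' = U \ (A ∪ B) = {3, 4, 5, 10}
Verification via A' ∩ B': A' = {1, 3, 4, 5, 7, 10, 11}, B' = {2, 3, 4, 5, 6, 9, 10}
A' ∩ B' = {3, 4, 5, 10} ✓

{3, 4, 5, 10}


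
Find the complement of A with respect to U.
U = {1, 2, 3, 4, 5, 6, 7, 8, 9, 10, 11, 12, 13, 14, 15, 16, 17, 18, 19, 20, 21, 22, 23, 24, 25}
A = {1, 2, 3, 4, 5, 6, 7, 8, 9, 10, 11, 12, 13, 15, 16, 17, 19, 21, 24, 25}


Universal set U = {1, 2, 3, 4, 5, 6, 7, 8, 9, 10, 11, 12, 13, 14, 15, 16, 17, 18, 19, 20, 21, 22, 23, 24, 25}
Set A = {1, 2, 3, 4, 5, 6, 7, 8, 9, 10, 11, 12, 13, 15, 16, 17, 19, 21, 24, 25}
A' = U \ A = elements in U but not in A
Checking each element of U:
1 (in A, exclude), 2 (in A, exclude), 3 (in A, exclude), 4 (in A, exclude), 5 (in A, exclude), 6 (in A, exclude), 7 (in A, exclude), 8 (in A, exclude), 9 (in A, exclude), 10 (in A, exclude), 11 (in A, exclude), 12 (in A, exclude), 13 (in A, exclude), 14 (not in A, include), 15 (in A, exclude), 16 (in A, exclude), 17 (in A, exclude), 18 (not in A, include), 19 (in A, exclude), 20 (not in A, include), 21 (in A, exclude), 22 (not in A, include), 23 (not in A, include), 24 (in A, exclude), 25 (in A, exclude)
A' = {14, 18, 20, 22, 23}

{14, 18, 20, 22, 23}


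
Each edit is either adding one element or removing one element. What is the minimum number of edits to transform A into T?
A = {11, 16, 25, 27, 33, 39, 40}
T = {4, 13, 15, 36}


Set A = {11, 16, 25, 27, 33, 39, 40}
Set T = {4, 13, 15, 36}
Elements to remove from A (in A, not in T): {11, 16, 25, 27, 33, 39, 40} → 7 removals
Elements to add to A (in T, not in A): {4, 13, 15, 36} → 4 additions
Total edits = 7 + 4 = 11

11


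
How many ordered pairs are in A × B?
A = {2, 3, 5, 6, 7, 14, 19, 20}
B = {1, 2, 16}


Set A = {2, 3, 5, 6, 7, 14, 19, 20} has 8 elements.
Set B = {1, 2, 16} has 3 elements.
|A × B| = |A| × |B| = 8 × 3 = 24

24


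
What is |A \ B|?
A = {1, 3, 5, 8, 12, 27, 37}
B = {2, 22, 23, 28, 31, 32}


Set A = {1, 3, 5, 8, 12, 27, 37}
Set B = {2, 22, 23, 28, 31, 32}
A \ B = {1, 3, 5, 8, 12, 27, 37}
|A \ B| = 7

7


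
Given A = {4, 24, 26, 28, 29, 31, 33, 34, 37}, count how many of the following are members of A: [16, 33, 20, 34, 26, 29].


Set A = {4, 24, 26, 28, 29, 31, 33, 34, 37}
Candidates: [16, 33, 20, 34, 26, 29]
Check each candidate:
16 ∉ A, 33 ∈ A, 20 ∉ A, 34 ∈ A, 26 ∈ A, 29 ∈ A
Count of candidates in A: 4

4


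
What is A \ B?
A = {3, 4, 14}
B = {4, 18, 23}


Set A = {3, 4, 14}
Set B = {4, 18, 23}
A \ B includes elements in A that are not in B.
Check each element of A:
3 (not in B, keep), 4 (in B, remove), 14 (not in B, keep)
A \ B = {3, 14}

{3, 14}


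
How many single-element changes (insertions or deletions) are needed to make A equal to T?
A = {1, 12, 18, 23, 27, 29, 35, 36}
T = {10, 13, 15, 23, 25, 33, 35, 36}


Set A = {1, 12, 18, 23, 27, 29, 35, 36}
Set T = {10, 13, 15, 23, 25, 33, 35, 36}
Elements to remove from A (in A, not in T): {1, 12, 18, 27, 29} → 5 removals
Elements to add to A (in T, not in A): {10, 13, 15, 25, 33} → 5 additions
Total edits = 5 + 5 = 10

10


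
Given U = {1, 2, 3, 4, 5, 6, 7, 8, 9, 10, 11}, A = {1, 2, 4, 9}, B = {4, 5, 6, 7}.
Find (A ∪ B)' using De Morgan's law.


U = {1, 2, 3, 4, 5, 6, 7, 8, 9, 10, 11}
A = {1, 2, 4, 9}, B = {4, 5, 6, 7}
A ∪ B = {1, 2, 4, 5, 6, 7, 9}
(A ∪ B)' = U \ (A ∪ B) = {3, 8, 10, 11}
Verification via A' ∩ B': A' = {3, 5, 6, 7, 8, 10, 11}, B' = {1, 2, 3, 8, 9, 10, 11}
A' ∩ B' = {3, 8, 10, 11} ✓

{3, 8, 10, 11}


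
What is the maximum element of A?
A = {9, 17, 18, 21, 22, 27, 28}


Set A = {9, 17, 18, 21, 22, 27, 28}
Elements in ascending order: 9, 17, 18, 21, 22, 27, 28
The largest element is 28.

28


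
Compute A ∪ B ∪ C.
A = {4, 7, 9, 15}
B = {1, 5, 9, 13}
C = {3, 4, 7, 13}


Set A = {4, 7, 9, 15}
Set B = {1, 5, 9, 13}
Set C = {3, 4, 7, 13}
First, A ∪ B = {1, 4, 5, 7, 9, 13, 15}
Then, (A ∪ B) ∪ C = {1, 3, 4, 5, 7, 9, 13, 15}

{1, 3, 4, 5, 7, 9, 13, 15}


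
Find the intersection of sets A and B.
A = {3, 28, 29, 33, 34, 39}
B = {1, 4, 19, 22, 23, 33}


Set A = {3, 28, 29, 33, 34, 39}
Set B = {1, 4, 19, 22, 23, 33}
A ∩ B includes only elements in both sets.
Check each element of A against B:
3 ✗, 28 ✗, 29 ✗, 33 ✓, 34 ✗, 39 ✗
A ∩ B = {33}

{33}


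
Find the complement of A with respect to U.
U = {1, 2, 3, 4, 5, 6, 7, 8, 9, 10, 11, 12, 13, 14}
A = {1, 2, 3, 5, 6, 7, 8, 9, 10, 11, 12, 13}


Universal set U = {1, 2, 3, 4, 5, 6, 7, 8, 9, 10, 11, 12, 13, 14}
Set A = {1, 2, 3, 5, 6, 7, 8, 9, 10, 11, 12, 13}
A' = U \ A = elements in U but not in A
Checking each element of U:
1 (in A, exclude), 2 (in A, exclude), 3 (in A, exclude), 4 (not in A, include), 5 (in A, exclude), 6 (in A, exclude), 7 (in A, exclude), 8 (in A, exclude), 9 (in A, exclude), 10 (in A, exclude), 11 (in A, exclude), 12 (in A, exclude), 13 (in A, exclude), 14 (not in A, include)
A' = {4, 14}

{4, 14}


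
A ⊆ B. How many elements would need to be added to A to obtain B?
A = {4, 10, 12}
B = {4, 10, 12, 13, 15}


Set A = {4, 10, 12}, |A| = 3
Set B = {4, 10, 12, 13, 15}, |B| = 5
Since A ⊆ B: B \ A = {13, 15}
|B| - |A| = 5 - 3 = 2

2


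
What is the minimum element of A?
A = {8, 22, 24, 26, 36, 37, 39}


Set A = {8, 22, 24, 26, 36, 37, 39}
Elements in ascending order: 8, 22, 24, 26, 36, 37, 39
The smallest element is 8.

8


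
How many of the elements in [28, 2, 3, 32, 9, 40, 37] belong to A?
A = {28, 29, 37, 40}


Set A = {28, 29, 37, 40}
Candidates: [28, 2, 3, 32, 9, 40, 37]
Check each candidate:
28 ∈ A, 2 ∉ A, 3 ∉ A, 32 ∉ A, 9 ∉ A, 40 ∈ A, 37 ∈ A
Count of candidates in A: 3

3


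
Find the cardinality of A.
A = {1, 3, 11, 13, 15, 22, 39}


Set A = {1, 3, 11, 13, 15, 22, 39}
Listing elements: 1, 3, 11, 13, 15, 22, 39
Counting: 7 elements
|A| = 7

7


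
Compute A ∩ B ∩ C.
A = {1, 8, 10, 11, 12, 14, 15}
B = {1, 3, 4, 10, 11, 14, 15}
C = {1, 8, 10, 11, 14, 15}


Set A = {1, 8, 10, 11, 12, 14, 15}
Set B = {1, 3, 4, 10, 11, 14, 15}
Set C = {1, 8, 10, 11, 14, 15}
First, A ∩ B = {1, 10, 11, 14, 15}
Then, (A ∩ B) ∩ C = {1, 10, 11, 14, 15}

{1, 10, 11, 14, 15}


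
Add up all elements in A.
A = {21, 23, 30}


Set A = {21, 23, 30}
Sum = 21 + 23 + 30 = 74

74


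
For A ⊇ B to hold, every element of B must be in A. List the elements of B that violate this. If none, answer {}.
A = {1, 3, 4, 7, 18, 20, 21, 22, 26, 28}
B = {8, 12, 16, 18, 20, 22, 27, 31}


Set A = {1, 3, 4, 7, 18, 20, 21, 22, 26, 28}
Set B = {8, 12, 16, 18, 20, 22, 27, 31}
Check each element of B against A:
8 ∉ A (include), 12 ∉ A (include), 16 ∉ A (include), 18 ∈ A, 20 ∈ A, 22 ∈ A, 27 ∉ A (include), 31 ∉ A (include)
Elements of B not in A: {8, 12, 16, 27, 31}

{8, 12, 16, 27, 31}


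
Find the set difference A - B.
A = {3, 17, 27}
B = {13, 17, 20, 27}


Set A = {3, 17, 27}
Set B = {13, 17, 20, 27}
A \ B includes elements in A that are not in B.
Check each element of A:
3 (not in B, keep), 17 (in B, remove), 27 (in B, remove)
A \ B = {3}

{3}


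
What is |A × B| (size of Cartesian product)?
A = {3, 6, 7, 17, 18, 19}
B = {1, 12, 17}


Set A = {3, 6, 7, 17, 18, 19} has 6 elements.
Set B = {1, 12, 17} has 3 elements.
|A × B| = |A| × |B| = 6 × 3 = 18

18


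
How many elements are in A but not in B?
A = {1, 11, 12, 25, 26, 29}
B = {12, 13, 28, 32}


Set A = {1, 11, 12, 25, 26, 29}
Set B = {12, 13, 28, 32}
A \ B = {1, 11, 25, 26, 29}
|A \ B| = 5

5


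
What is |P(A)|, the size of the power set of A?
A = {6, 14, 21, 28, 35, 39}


Set A = {6, 14, 21, 28, 35, 39}
|A| = 6
The power set P(A) contains all subsets of A.
|P(A)| = 2^|A| = 2^6 = 64

64


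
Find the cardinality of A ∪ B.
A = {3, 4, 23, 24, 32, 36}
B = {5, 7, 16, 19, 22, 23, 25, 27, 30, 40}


Set A = {3, 4, 23, 24, 32, 36}, |A| = 6
Set B = {5, 7, 16, 19, 22, 23, 25, 27, 30, 40}, |B| = 10
A ∩ B = {23}, |A ∩ B| = 1
|A ∪ B| = |A| + |B| - |A ∩ B| = 6 + 10 - 1 = 15

15


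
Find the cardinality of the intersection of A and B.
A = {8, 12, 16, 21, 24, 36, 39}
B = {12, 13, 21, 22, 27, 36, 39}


Set A = {8, 12, 16, 21, 24, 36, 39}
Set B = {12, 13, 21, 22, 27, 36, 39}
A ∩ B = {12, 21, 36, 39}
|A ∩ B| = 4

4


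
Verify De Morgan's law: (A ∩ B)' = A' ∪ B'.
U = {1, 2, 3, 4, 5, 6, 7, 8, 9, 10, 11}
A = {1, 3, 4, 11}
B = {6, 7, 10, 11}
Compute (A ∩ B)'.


U = {1, 2, 3, 4, 5, 6, 7, 8, 9, 10, 11}
A = {1, 3, 4, 11}, B = {6, 7, 10, 11}
A ∩ B = {11}
(A ∩ B)' = U \ (A ∩ B) = {1, 2, 3, 4, 5, 6, 7, 8, 9, 10}
Verification via A' ∪ B': A' = {2, 5, 6, 7, 8, 9, 10}, B' = {1, 2, 3, 4, 5, 8, 9}
A' ∪ B' = {1, 2, 3, 4, 5, 6, 7, 8, 9, 10} ✓

{1, 2, 3, 4, 5, 6, 7, 8, 9, 10}
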